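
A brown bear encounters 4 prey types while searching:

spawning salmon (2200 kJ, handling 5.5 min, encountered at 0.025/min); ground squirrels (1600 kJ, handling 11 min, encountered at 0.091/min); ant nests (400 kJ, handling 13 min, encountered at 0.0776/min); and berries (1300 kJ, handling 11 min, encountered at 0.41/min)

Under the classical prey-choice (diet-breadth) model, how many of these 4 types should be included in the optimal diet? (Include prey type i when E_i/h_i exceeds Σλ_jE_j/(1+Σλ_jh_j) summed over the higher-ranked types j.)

3

Profitabilities (E/h, kJ/min): spawning salmon 400, ground squirrels 145, berries 118, ant nests 30.8. Add prey in this order while the next type's profitability exceeds the intake rate on those already taken.
Rate on top 1: 48.35. ground squirrels: 145 > 48.35 → include.
Rate on top 2: 93.8. berries: 118 > 93.8 → include.
Rate on top 3: 110.3. ant nests: 30.8 < 110.3 → exclude; stop.
Optimal diet: spawning salmon, ground squirrels, berries — 3 of 4 types.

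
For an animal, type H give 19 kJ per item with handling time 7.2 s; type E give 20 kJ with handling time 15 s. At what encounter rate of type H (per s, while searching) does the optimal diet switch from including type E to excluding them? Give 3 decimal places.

0.142 per s

The zero-one rule: include type E iff E₂/h₂ > λE₁/(1+λh₁). Equality gives the switch point.
λE₁h₂ = E₂ + λE₂h₁ ⇒ λ = E₂/(E₁h₂ − E₂h₁) = 20/(285 − 144) = 0.1418 per s.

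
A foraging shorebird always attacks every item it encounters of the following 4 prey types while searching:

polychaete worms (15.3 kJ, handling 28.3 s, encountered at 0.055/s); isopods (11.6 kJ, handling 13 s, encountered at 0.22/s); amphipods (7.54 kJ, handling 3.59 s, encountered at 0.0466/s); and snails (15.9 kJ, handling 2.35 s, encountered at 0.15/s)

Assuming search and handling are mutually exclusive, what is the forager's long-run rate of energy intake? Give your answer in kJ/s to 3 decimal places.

R = (0.055×15.3 + 0.22×11.6 + 0.0466×7.54 + 0.15×15.9) / (1 + 0.055×28.3 + 0.22×13 + 0.0466×3.59 + 0.15×2.35) = 6.13/5.936 = 1.033 kJ/s.

1.033 kJ/s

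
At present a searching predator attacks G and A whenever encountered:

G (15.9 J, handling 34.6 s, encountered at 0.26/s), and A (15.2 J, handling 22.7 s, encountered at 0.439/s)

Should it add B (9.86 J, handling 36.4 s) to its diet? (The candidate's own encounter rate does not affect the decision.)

Intake rate on the current diet: R = (0.26×15.9 + 0.439×15.2) / (1 + 0.26×34.6 + 0.439×22.7) = 10.81/19.96 = 0.5414 J/s.
Profitability of B: 9.86/36.4 = 0.2709 J/s.
Since 0.2709 < R, time spent handling B is better spent searching.

No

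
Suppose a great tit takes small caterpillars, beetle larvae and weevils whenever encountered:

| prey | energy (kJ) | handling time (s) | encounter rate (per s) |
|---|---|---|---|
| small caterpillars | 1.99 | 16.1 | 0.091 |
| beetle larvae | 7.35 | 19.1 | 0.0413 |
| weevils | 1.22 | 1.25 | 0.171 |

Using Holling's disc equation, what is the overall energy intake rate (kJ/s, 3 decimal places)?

0.200 kJ/s

R = Σλ_iE_i / (1 + Σλ_ih_i)
Numerator: 0.091×1.99 + 0.0413×7.35 + 0.171×1.22 = 0.6933
Denominator: 1 + 0.091×16.1 + 0.0413×19.1 + 0.171×1.25 = 3.468
R = 0.6933/3.468 = 0.1999 kJ/s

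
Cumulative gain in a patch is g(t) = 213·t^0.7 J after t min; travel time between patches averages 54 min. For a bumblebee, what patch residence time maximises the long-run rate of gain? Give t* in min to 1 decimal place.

Maximise g(t)/(T+t): set derivative to zero → g'(t)(T+t) = g(t).
g'(t) = 0.7·213·t^-0.3. Setting 0.7·213·t^-0.3 = 213·t^0.7/(54+t) gives 0.7(54+t) = t, so 0.30·t = 0.7×54.
t* = 0.7×54/0.30 = 126 min.

126.0 min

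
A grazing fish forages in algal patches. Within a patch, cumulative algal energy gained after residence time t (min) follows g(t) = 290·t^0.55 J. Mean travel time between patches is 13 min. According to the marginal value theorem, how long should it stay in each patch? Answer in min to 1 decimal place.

15.9 min

Maximise g(t)/(T+t): set derivative to zero → g'(t)(T+t) = g(t).
g'(t) = 0.55·290·t^-0.45. Setting 0.55·290·t^-0.45 = 290·t^0.55/(13+t) gives 0.55(13+t) = t, so 0.45·t = 0.55×13.
t* = 0.55×13/0.45 = 15.89 min.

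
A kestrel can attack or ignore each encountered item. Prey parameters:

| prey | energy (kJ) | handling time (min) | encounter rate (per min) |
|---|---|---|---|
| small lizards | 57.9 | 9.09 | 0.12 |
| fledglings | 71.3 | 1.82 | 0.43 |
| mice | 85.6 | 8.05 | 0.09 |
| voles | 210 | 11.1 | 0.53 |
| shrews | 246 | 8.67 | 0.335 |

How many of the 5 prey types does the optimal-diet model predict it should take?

Rank by E/h (kJ/min): fledglings 39.2, shrews 28.4, voles 18.9, mice 10.6, small lizards 6.37. Include each in turn until the next type's E/h falls below the running intake rate.
Rate on top 1: 17.2. shrews: 28.4 > 17.2 → include.
Rate on top 2: 24.12. voles: 18.9 < 24.12 → exclude; stop.
Optimal diet: fledglings, shrews — 2 of 5 types.

2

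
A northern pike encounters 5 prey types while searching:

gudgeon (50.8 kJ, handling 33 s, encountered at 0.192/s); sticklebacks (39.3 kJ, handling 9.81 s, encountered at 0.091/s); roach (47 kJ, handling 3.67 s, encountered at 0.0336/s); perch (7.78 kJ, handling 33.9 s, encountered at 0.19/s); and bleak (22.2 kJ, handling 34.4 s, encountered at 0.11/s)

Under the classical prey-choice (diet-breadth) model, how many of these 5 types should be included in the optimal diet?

2

Profitabilities (E/h, kJ/s): roach 12.8, sticklebacks 4.01, gudgeon 1.54, bleak 0.645, perch 0.229. Add prey in this order while the next type's profitability exceeds the intake rate on those already taken.
Rate on top 1: 1.406. sticklebacks: 4.01 > 1.406 → include.
Rate on top 2: 2.557. gudgeon: 1.54 < 2.557 → exclude; stop.
Optimal diet: roach, sticklebacks — 2 of 5 types.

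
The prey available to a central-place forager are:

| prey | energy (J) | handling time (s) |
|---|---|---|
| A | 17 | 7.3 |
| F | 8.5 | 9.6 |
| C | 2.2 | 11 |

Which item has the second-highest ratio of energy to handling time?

In descending order of E/h:
A: 17/7.3 = 2.33 J/s
F: 8.5/9.6 = 0.885 J/s
C: 2.2/11 = 0.2 J/s

F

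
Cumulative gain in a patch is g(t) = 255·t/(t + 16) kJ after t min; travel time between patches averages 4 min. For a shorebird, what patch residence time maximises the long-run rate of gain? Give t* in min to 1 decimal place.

Maximise g(t)/(T+t): set derivative to zero → g'(t)(T+t) = g(t).
g'(t) = 255·16/(t + 16)². Setting 255·16/(t+16)² = 255t/[(t+16)(4+t)] gives 16(4+t) = t(t+16), so t² = 16×4 = 64.
t* = √64 = 8 min.

8.0 min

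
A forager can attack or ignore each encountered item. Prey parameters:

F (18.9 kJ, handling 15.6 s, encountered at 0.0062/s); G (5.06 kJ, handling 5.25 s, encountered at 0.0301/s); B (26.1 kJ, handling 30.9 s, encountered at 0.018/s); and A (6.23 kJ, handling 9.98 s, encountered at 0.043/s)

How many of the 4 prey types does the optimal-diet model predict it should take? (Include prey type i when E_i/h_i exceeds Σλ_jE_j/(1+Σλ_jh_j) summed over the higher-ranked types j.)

E/h in descending order: F 1.21, G 0.964, B 0.845, A 0.624 kJ/s. The optimal diet is the largest prefix of this list for which every included type satisfies E_i/h_i > R on the types above it.
Rate on top 1: 0.1068. G: 0.964 > 0.1068 → include.
Rate on top 2: 0.2148. B: 0.845 > 0.2148 → include.
Rate on top 3: 0.4082. A: 0.624 > 0.4082 → include.
Optimal diet: F, G, B, A — 4 of 4 types.

4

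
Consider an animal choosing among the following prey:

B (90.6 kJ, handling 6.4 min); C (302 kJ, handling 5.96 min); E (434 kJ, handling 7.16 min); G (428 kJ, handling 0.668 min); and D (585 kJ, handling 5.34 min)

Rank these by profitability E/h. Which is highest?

G

Profitability E/h (kJ/min): B = 90.6/6.4 = 14.2, C = 302/5.96 = 50.7, E = 434/7.16 = 60.6, G = 428/0.668 = 641, D = 585/5.34 = 110.
Ranked: G > D > E > C > B.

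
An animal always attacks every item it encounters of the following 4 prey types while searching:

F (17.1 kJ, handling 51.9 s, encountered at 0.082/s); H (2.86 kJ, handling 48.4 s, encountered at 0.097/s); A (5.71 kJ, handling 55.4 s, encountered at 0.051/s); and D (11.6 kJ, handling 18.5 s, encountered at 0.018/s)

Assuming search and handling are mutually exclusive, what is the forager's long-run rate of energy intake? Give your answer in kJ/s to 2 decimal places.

Energy encountered per unit search time: 0.082×17.1 + 0.097×2.86 + 0.051×5.71 + 0.018×11.6 = 2.18 kJ/s.
Handling time per unit search time: 0.082×51.9 + 0.097×48.4 + 0.051×55.4 + 0.018×18.5 = 12.11.
Rate = 2.18/(1 + 12.11) = 0.1663 kJ/s.

0.17 kJ/s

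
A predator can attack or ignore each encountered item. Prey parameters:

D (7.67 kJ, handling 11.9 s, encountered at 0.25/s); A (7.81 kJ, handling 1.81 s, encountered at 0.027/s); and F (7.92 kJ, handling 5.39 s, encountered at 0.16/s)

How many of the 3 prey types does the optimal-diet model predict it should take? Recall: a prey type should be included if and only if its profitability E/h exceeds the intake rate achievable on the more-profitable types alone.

2

Rank by E/h (kJ/s): A 4.31, F 1.47, D 0.645. Include each in turn until the next type's E/h falls below the running intake rate.
Rate on top 1: 0.201. F: 1.47 > 0.201 → include.
Rate on top 2: 0.7733. D: 0.645 < 0.7733 → exclude; stop.
Optimal diet: A, F — 2 of 3 types.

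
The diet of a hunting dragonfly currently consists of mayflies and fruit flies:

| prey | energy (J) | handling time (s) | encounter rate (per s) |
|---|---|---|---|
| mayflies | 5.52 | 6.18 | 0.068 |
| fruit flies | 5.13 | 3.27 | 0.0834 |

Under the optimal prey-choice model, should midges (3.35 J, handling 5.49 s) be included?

Current rate: (0.068×5.52 + 0.0834×5.13)/(1 + 0.068×6.18 + 0.0834×3.27) = 0.4744 J/s.
midges: E/h = 3.35/5.49 = 0.6102 J/s.
0.6102 > 0.4744, so adding midges raises the average — include it.

Yes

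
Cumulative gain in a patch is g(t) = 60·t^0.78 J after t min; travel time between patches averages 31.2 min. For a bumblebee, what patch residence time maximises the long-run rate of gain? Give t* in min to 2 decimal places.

110.62 min

Optimal t* satisfies g'(t*) = g(t*)/(T + t*).
g'(t) = 0.78·60·t^-0.22. Setting 0.78·60·t^-0.22 = 60·t^0.78/(31.2+t) gives 0.78(31.2+t) = t, so 0.22·t = 0.78×31.2.
t* = 0.78×31.2/0.22 = 110.6 min.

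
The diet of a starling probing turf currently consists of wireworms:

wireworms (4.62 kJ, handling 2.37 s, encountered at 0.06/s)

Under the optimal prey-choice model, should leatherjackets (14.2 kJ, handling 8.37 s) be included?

Intake rate on the current diet: R = (0.06×4.62) / (1 + 0.06×2.37) = 0.2772/1.142 = 0.2427 kJ/s.
leatherjackets: E/h = 14.2/8.37 = 1.697 kJ/s.
Since 1.697 > R, including leatherjackets increases the long-run rate.

Yes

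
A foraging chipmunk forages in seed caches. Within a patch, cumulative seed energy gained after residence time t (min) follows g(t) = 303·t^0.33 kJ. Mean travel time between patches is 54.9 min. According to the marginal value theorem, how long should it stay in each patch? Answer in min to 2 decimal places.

By the marginal value theorem, leave when the instantaneous gain rate g'(t) equals the habitat-wide average g(t)/(T + t).
g'(t) = 0.33·303·t^-0.67. Setting 0.33·303·t^-0.67 = 303·t^0.33/(54.9+t) gives 0.33(54.9+t) = t, so 0.67·t = 0.33×54.9.
t* = 0.33×54.9/0.67 = 27.04 min.

27.04 min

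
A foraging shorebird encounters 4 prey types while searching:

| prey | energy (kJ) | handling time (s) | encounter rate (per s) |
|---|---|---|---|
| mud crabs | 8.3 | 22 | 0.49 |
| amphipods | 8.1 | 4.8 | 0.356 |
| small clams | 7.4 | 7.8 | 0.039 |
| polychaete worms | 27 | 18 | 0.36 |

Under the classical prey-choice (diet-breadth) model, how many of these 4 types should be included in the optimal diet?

2

Rank by E/h (kJ/s): amphipods 1.69, polychaete worms 1.5, small clams 0.949, mud crabs 0.377. Include each in turn until the next type's E/h falls below the running intake rate.
Rate on top 1: 1.065. polychaete worms: 1.5 > 1.065 → include.
Rate on top 2: 1.372. small clams: 0.949 < 1.372 → exclude; stop.
Optimal diet: amphipods, polychaete worms — 2 of 4 types.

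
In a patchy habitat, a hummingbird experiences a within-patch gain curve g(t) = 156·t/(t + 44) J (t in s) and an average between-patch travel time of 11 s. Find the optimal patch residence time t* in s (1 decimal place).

By the marginal value theorem, leave when the instantaneous gain rate g'(t) equals the habitat-wide average g(t)/(T + t).
g'(t) = 156·44/(t + 44)². Setting 156·44/(t+44)² = 156t/[(t+44)(11+t)] gives 44(11+t) = t(t+44), so t² = 44×11 = 484.
t* = √484 = 22 s.

22.0 s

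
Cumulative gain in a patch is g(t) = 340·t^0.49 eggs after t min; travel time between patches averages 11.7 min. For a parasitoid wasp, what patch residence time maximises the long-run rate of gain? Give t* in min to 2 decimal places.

Optimal t* satisfies g'(t*) = g(t*)/(T + t*).
g'(t) = 0.49·340·t^-0.51. Setting 0.49·340·t^-0.51 = 340·t^0.49/(11.7+t) gives 0.49(11.7+t) = t, so 0.51·t = 0.49×11.7.
t* = 0.49×11.7/0.51 = 11.24 min.

11.24 min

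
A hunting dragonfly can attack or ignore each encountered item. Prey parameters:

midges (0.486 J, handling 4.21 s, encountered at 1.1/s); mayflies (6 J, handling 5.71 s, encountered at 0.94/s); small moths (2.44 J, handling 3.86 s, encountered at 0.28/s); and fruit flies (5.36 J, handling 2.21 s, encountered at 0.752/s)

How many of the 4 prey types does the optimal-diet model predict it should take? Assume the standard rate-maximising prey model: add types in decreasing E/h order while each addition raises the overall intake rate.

1

Profitabilities (E/h, J/s): fruit flies 2.43, mayflies 1.05, small moths 0.632, midges 0.115. Add prey in this order while the next type's profitability exceeds the intake rate on those already taken.
Rate on top 1: 1.514. mayflies: 1.05 < 1.514 → exclude; stop.
Optimal diet: fruit flies — 1 of 4 types.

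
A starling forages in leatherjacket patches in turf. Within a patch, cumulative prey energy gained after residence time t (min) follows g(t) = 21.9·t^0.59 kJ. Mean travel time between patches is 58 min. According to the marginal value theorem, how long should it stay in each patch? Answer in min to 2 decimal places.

83.46 min

Optimal t* satisfies g'(t*) = g(t*)/(T + t*).
g'(t) = 0.59·21.9·t^-0.41. Setting 0.59·21.9·t^-0.41 = 21.9·t^0.59/(58+t) gives 0.59(58+t) = t, so 0.41·t = 0.59×58.
t* = 0.59×58/0.41 = 83.46 min.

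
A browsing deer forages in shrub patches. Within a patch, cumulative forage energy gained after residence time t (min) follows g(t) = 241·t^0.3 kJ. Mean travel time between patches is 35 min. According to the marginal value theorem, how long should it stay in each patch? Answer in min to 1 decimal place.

Optimal t* satisfies g'(t*) = g(t*)/(T + t*).
g'(t) = 0.3·241·t^-0.7. Setting 0.3·241·t^-0.7 = 241·t^0.3/(35+t) gives 0.3(35+t) = t, so 0.70·t = 0.3×35.
t* = 0.3×35/0.70 = 15 min.

15.0 min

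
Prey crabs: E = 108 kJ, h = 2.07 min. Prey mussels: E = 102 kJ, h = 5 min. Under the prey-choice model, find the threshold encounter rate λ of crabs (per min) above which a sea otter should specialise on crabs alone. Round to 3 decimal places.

Drop mussels once their profitability E₂/h₂ falls below the rate achievable on crabs alone: E₂/h₂ = λE₁/(1 + λh₁).
Solve for λ: λE₁h₂ = E₂(1 + λh₁) → λ(E₁h₂ − E₂h₁) = E₂ → λ = E₂/(E₁h₂ − E₂h₁).
λ = 102/(108×5 − 102×2.07) = 102/328.9 = 0.3102 per min.

0.310 per min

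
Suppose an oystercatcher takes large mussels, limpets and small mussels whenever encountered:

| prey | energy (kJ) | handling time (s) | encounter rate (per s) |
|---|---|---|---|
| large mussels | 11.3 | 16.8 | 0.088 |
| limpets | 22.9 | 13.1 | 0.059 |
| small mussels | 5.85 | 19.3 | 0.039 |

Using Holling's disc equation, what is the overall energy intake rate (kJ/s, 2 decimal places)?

0.64 kJ/s

R = (0.088×11.3 + 0.059×22.9 + 0.039×5.85) / (1 + 0.088×16.8 + 0.059×13.1 + 0.039×19.3) = 2.574/4.004 = 0.6428 kJ/s.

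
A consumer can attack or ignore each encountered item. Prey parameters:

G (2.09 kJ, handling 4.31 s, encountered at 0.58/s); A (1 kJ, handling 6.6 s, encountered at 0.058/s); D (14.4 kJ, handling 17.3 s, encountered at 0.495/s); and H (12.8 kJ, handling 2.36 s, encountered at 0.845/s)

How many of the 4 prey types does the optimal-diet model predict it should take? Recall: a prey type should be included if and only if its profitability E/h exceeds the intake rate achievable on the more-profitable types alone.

1

Profitabilities (E/h, kJ/s): H 5.42, D 0.832, G 0.485, A 0.152. Add prey in this order while the next type's profitability exceeds the intake rate on those already taken.
Rate on top 1: 3.612. D: 0.832 < 3.612 → exclude; stop.
Optimal diet: H — 1 of 4 types.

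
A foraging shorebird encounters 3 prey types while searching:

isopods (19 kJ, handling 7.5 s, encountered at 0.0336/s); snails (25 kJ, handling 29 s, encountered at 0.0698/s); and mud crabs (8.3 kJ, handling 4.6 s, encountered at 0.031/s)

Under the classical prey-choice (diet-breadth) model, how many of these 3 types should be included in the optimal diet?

Profitabilities (E/h, kJ/s): isopods 2.53, mud crabs 1.8, snails 0.862. Add prey in this order while the next type's profitability exceeds the intake rate on those already taken.
Rate on top 1: 0.5099. mud crabs: 1.8 > 0.5099 → include.
Rate on top 2: 0.6423. snails: 0.862 > 0.6423 → include.
Optimal diet: isopods, mud crabs, snails — 3 of 3 types.

3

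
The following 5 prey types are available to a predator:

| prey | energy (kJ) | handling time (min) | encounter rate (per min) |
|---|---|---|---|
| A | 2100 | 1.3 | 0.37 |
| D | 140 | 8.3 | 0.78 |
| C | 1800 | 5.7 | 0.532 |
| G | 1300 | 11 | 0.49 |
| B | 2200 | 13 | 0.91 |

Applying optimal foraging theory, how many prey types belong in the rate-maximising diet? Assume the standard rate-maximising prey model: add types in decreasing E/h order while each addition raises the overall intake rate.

E/h in descending order: A 1.62e+03, C 316, B 169, G 118, D 16.9 kJ/min. The optimal diet is the largest prefix of this list for which every included type satisfies E_i/h_i > R on the types above it.
Rate on top 1: 524.6. C: 316 < 524.6 → exclude; stop.
Optimal diet: A — 1 of 5 types.

1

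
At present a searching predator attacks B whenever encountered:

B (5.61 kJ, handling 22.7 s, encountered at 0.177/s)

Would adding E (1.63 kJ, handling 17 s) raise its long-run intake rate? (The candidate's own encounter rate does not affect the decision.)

No

On B alone, R = ΣλE/(1+Σλh) = 0.993/5.018 = 0.1979 kJ/s.
Profitability of E: 1.63/17 = 0.09588 kJ/s.
Since 0.09588 < R, time spent handling E is better spent searching.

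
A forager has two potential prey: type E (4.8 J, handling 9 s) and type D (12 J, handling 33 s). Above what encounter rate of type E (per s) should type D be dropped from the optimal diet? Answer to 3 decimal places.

0.238 per s

At the threshold, the rate on type E alone equals the profitability of type D: λ·4.8/(1 + λ·9) = 12/33 = 0.3636.
Rearranging, λ(4.8 − 0.3636×9) = 0.3636, so λ = 0.3636/1.527 = 0.2381 per s.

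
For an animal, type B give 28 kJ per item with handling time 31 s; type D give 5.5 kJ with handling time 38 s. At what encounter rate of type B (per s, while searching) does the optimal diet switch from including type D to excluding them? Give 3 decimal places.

0.006 per s

At the threshold, the rate on type B alone equals the profitability of type D: λ·28/(1 + λ·31) = 5.5/38 = 0.1447.
Rearranging, λ(28 − 0.1447×31) = 0.1447, so λ = 0.1447/23.51 = 0.006156 per s.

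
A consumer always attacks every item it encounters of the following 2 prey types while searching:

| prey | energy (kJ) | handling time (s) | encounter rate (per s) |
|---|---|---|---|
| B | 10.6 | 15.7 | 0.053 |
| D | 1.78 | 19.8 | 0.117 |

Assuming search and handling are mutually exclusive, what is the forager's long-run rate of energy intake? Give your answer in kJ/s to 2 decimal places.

R = (0.053×10.6 + 0.117×1.78) / (1 + 0.053×15.7 + 0.117×19.8) = 0.7701/4.149 = 0.1856 kJ/s.

0.19 kJ/s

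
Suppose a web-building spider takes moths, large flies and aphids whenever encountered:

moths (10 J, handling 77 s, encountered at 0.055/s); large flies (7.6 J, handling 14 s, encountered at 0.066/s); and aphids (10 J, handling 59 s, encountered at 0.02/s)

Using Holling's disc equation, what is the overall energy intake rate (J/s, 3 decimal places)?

R = Σλ_iE_i / (1 + Σλ_ih_i)
Numerator: 0.055×10 + 0.066×7.6 + 0.02×10 = 1.252
Denominator: 1 + 0.055×77 + 0.066×14 + 0.02×59 = 7.339
R = 1.252/7.339 = 0.1705 J/s

0.171 J/s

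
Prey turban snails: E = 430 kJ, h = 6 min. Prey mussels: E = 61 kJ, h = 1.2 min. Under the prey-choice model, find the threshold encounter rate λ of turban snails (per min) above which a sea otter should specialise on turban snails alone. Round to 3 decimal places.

0.407 per min

The zero-one rule: include mussels iff E₂/h₂ > λE₁/(1+λh₁). Equality gives the switch point.
λE₁h₂ = E₂ + λE₂h₁ ⇒ λ = E₂/(E₁h₂ − E₂h₁) = 61/(516 − 366) = 0.4067 per min.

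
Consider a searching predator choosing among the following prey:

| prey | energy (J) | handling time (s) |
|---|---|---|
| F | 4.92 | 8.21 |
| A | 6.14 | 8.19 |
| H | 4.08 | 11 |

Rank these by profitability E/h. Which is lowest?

In descending order of E/h:
A: 6.14/8.19 = 0.75 J/s
F: 4.92/8.21 = 0.599 J/s
H: 4.08/11 = 0.371 J/s

H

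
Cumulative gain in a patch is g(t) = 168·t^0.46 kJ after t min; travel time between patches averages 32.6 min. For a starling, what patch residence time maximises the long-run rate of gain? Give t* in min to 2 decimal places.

Optimal t* satisfies g'(t*) = g(t*)/(T + t*).
g'(t) = 0.46·168·t^-0.54. Setting 0.46·168·t^-0.54 = 168·t^0.46/(32.6+t) gives 0.46(32.6+t) = t, so 0.54·t = 0.46×32.6.
t* = 0.46×32.6/0.54 = 27.77 min.

27.77 min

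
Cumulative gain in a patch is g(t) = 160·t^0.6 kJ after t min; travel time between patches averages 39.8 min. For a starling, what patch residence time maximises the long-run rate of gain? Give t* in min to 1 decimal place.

59.7 min

Maximise g(t)/(T+t): set derivative to zero → g'(t)(T+t) = g(t).
g'(t) = 0.6·160·t^-0.4. Setting 0.6·160·t^-0.4 = 160·t^0.6/(39.8+t) gives 0.6(39.8+t) = t, so 0.40·t = 0.6×39.8.
t* = 0.6×39.8/0.40 = 59.7 min.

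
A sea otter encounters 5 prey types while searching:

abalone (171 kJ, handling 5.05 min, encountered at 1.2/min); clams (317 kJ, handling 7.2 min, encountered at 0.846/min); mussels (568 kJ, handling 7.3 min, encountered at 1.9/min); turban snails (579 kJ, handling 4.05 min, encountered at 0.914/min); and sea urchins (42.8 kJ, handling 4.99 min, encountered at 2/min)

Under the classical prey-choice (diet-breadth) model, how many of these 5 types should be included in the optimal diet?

1

Profitabilities (E/h, kJ/min): turban snails 143, mussels 77.8, clams 44, abalone 33.9, sea urchins 8.58. Add prey in this order while the next type's profitability exceeds the intake rate on those already taken.
Rate on top 1: 112.6. mussels: 77.8 < 112.6 → exclude; stop.
Optimal diet: turban snails — 1 of 5 types.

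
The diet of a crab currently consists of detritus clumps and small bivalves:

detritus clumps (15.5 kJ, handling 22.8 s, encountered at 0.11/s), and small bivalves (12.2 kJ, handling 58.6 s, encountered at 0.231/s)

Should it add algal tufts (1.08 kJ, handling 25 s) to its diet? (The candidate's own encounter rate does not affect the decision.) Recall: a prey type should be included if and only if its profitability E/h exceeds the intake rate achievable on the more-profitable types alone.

No

On detritus clumps and small bivalves alone, R = ΣλE/(1+Σλh) = 4.523/17.04 = 0.2654 kJ/s.
algal tufts: E/h = 1.08/25 = 0.0432 kJ/s.
Since 0.0432 < R, time spent handling algal tufts is better spent searching.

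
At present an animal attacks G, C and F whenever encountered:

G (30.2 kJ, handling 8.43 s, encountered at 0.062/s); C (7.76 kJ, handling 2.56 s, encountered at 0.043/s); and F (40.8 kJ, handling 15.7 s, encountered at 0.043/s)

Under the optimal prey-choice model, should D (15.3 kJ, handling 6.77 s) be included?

Yes

Intake rate on the current diet: R = (0.062×30.2 + 0.043×7.76 + 0.043×40.8) / (1 + 0.062×8.43 + 0.043×2.56 + 0.043×15.7) = 3.96/2.308 = 1.716 kJ/s.
Profitability of D: 15.3/6.77 = 2.26 kJ/s.
2.26 > 1.716, so adding D raises the average — include it.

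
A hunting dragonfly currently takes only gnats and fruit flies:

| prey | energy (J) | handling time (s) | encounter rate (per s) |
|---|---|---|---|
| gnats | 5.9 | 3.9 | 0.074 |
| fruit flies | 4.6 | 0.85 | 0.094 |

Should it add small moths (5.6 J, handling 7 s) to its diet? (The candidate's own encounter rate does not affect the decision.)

Intake rate on the current diet: R = (0.074×5.9 + 0.094×4.6) / (1 + 0.074×3.9 + 0.094×0.85) = 0.869/1.369 = 0.635 J/s.
Profitability of small moths: 5.6/7 = 0.8 J/s.
0.8 > 0.635, so adding small moths raises the average — include it.

Yes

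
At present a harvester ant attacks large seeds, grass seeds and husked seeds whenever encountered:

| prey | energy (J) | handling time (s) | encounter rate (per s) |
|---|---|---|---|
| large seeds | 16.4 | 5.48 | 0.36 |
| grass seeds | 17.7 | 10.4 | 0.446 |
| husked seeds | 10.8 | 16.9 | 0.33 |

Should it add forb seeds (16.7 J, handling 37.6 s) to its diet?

Current rate: (0.36×16.4 + 0.446×17.7 + 0.33×10.8)/(1 + 0.36×5.48 + 0.446×10.4 + 0.33×16.9) = 1.316 J/s.
Profitability of forb seeds: 16.7/37.6 = 0.4441 J/s.
Since 0.4441 < R, time spent handling forb seeds is better spent searching.

No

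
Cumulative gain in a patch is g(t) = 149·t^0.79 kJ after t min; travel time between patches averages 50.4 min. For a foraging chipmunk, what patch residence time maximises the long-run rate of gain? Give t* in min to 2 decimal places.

189.60 min

Optimal t* satisfies g'(t*) = g(t*)/(T + t*).
g'(t) = 0.79·149·t^-0.21. Setting 0.79·149·t^-0.21 = 149·t^0.79/(50.4+t) gives 0.79(50.4+t) = t, so 0.21·t = 0.79×50.4.
t* = 0.79×50.4/0.21 = 189.6 min.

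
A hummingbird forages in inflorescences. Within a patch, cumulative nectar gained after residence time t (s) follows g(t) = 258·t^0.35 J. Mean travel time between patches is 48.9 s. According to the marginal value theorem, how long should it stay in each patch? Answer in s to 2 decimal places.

By the marginal value theorem, leave when the instantaneous gain rate g'(t) equals the habitat-wide average g(t)/(T + t).
g'(t) = 0.35·258·t^-0.65. Setting 0.35·258·t^-0.65 = 258·t^0.35/(48.9+t) gives 0.35(48.9+t) = t, so 0.65·t = 0.35×48.9.
t* = 0.35×48.9/0.65 = 26.33 s.

26.33 s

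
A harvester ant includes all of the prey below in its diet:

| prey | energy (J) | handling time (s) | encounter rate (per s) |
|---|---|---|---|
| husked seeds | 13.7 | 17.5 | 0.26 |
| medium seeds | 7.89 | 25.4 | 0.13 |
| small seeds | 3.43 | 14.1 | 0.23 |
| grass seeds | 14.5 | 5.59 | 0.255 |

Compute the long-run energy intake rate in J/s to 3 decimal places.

0.671 J/s

Energy encountered per unit search time: 0.26×13.7 + 0.13×7.89 + 0.23×3.43 + 0.255×14.5 = 9.074 J/s.
Handling time per unit search time: 0.26×17.5 + 0.13×25.4 + 0.23×14.1 + 0.255×5.59 = 12.52.
Rate = 9.074/(1 + 12.52) = 0.6711 J/s.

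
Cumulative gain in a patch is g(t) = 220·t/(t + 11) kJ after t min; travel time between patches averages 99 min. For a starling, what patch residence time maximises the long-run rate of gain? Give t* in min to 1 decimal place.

By the marginal value theorem, leave when the instantaneous gain rate g'(t) equals the habitat-wide average g(t)/(T + t).
g'(t) = 220·11/(t + 11)². Setting 220·11/(t+11)² = 220t/[(t+11)(99+t)] gives 11(99+t) = t(t+11), so t² = 11×99 = 1089.
t* = √1089 = 33 min.

33.0 min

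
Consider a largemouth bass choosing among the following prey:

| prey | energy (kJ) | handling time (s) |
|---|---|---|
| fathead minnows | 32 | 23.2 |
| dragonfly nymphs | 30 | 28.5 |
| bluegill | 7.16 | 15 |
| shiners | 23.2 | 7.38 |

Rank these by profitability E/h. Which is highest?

Profitability E/h (kJ/s): fathead minnows = 32/23.2 = 1.38, dragonfly nymphs = 30/28.5 = 1.05, bluegill = 7.16/15 = 0.477, shiners = 23.2/7.38 = 3.14.
Ranked: shiners > fathead minnows > dragonfly nymphs > bluegill.

shiners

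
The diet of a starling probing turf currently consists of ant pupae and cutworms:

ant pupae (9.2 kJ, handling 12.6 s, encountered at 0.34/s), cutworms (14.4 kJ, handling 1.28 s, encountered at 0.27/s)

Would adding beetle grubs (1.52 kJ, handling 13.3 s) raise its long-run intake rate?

On ant pupae and cutworms alone, R = ΣλE/(1+Σλh) = 7.016/5.63 = 1.246 kJ/s.
Profitability of beetle grubs: 1.52/13.3 = 0.1143 kJ/s.
0.1143 < 1.246, so adding beetle grubs would lower the average — exclude it.

No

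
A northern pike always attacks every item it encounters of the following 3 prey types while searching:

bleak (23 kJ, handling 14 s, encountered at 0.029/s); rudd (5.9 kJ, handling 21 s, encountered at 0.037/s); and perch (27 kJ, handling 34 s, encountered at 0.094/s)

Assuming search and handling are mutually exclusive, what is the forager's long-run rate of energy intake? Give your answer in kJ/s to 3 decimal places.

0.636 kJ/s

R = (0.029×23 + 0.037×5.9 + 0.094×27) / (1 + 0.029×14 + 0.037×21 + 0.094×34) = 3.423/5.379 = 0.6364 kJ/s.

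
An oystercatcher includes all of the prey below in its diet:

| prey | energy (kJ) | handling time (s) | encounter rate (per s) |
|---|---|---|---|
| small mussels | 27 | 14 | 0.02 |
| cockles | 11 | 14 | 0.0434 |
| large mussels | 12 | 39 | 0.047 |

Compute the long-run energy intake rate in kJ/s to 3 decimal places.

Energy encountered per unit search time: 0.02×27 + 0.0434×11 + 0.047×12 = 1.581 kJ/s.
Handling time per unit search time: 0.02×14 + 0.0434×14 + 0.047×39 = 2.721.
Rate = 1.581/(1 + 2.721) = 0.425 kJ/s.

0.425 kJ/s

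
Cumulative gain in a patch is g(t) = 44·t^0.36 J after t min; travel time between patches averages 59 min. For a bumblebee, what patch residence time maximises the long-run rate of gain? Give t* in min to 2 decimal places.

33.19 min

Optimal t* satisfies g'(t*) = g(t*)/(T + t*).
g'(t) = 0.36·44·t^-0.64. Setting 0.36·44·t^-0.64 = 44·t^0.36/(59+t) gives 0.36(59+t) = t, so 0.64·t = 0.36×59.
t* = 0.36×59/0.64 = 33.19 min.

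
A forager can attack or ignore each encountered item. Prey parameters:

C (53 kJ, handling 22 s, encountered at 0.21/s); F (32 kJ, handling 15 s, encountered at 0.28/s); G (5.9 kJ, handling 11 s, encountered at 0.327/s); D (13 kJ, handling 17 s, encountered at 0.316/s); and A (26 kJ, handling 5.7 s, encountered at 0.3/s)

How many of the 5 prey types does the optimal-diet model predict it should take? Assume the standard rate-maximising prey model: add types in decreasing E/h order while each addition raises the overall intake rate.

Profitabilities (E/h, kJ/s): A 4.56, C 2.41, F 2.13, D 0.765, G 0.536. Add prey in this order while the next type's profitability exceeds the intake rate on those already taken.
Rate on top 1: 2.878. C: 2.41 < 2.878 → exclude; stop.
Optimal diet: A — 1 of 5 types.

1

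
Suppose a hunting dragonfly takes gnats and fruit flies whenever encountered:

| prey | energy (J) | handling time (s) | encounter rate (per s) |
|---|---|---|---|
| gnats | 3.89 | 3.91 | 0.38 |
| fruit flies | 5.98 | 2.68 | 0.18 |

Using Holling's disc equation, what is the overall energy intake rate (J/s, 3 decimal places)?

R = (0.38×3.89 + 0.18×5.98) / (1 + 0.38×3.91 + 0.18×2.68) = 2.555/2.968 = 0.8607 J/s.

0.861 J/s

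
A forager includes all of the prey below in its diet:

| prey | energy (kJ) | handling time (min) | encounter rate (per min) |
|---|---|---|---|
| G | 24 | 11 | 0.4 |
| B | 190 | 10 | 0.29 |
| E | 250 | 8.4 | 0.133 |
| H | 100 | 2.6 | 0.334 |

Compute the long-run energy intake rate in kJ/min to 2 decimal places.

12.77 kJ/min

R = (0.4×24 + 0.29×190 + 0.133×250 + 0.334×100) / (1 + 0.4×11 + 0.29×10 + 0.133×8.4 + 0.334×2.6) = 131.3/10.29 = 12.77 kJ/min.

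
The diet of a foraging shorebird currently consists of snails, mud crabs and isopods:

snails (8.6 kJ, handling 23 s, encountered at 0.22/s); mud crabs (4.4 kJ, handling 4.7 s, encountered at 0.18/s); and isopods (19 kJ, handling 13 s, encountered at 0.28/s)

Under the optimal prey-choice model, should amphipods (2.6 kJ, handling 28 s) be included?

On snails, mud crabs and isopods alone, R = ΣλE/(1+Σλh) = 8.004/10.55 = 0.759 kJ/s.
amphipods: E/h = 2.6/28 = 0.09286 kJ/s.
Since 0.09286 < R, time spent handling amphipods is better spent searching.

No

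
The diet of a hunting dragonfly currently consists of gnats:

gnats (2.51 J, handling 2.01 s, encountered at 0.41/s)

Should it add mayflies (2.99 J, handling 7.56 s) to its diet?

No

Intake rate on the current diet: R = (0.41×2.51) / (1 + 0.41×2.01) = 1.029/1.824 = 0.5642 J/s.
Profitability of mayflies: 2.99/7.56 = 0.3955 J/s.
0.3955 < 0.5642, so adding mayflies would lower the average — exclude it.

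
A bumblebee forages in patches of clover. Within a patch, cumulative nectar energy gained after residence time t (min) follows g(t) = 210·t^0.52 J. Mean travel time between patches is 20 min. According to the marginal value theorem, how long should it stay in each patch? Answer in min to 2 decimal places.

Maximise g(t)/(T+t): set derivative to zero → g'(t)(T+t) = g(t).
g'(t) = 0.52·210·t^-0.48. Setting 0.52·210·t^-0.48 = 210·t^0.52/(20+t) gives 0.52(20+t) = t, so 0.48·t = 0.52×20.
t* = 0.52×20/0.48 = 21.67 min.

21.67 min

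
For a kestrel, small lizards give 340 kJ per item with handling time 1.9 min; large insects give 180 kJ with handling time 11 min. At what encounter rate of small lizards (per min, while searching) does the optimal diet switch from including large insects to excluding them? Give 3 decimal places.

Drop large insects once their profitability E₂/h₂ falls below the rate achievable on small lizards alone: E₂/h₂ = λE₁/(1 + λh₁).
Solve for λ: λE₁h₂ = E₂(1 + λh₁) → λ(E₁h₂ − E₂h₁) = E₂ → λ = E₂/(E₁h₂ − E₂h₁).
λ = 180/(340×11 − 180×1.9) = 180/3398 = 0.05297 per min.

0.053 per min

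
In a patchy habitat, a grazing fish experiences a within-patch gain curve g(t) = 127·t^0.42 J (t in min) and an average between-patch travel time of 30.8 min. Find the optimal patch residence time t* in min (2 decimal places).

22.30 min

By the marginal value theorem, leave when the instantaneous gain rate g'(t) equals the habitat-wide average g(t)/(T + t).
g'(t) = 0.42·127·t^-0.58. Setting 0.42·127·t^-0.58 = 127·t^0.42/(30.8+t) gives 0.42(30.8+t) = t, so 0.58·t = 0.42×30.8.
t* = 0.42×30.8/0.58 = 22.3 min.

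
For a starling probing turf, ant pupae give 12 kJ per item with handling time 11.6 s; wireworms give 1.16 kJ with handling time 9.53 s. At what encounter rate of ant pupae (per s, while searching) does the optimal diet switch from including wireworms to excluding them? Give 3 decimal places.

Drop wireworms once their profitability E₂/h₂ falls below the rate achievable on ant pupae alone: E₂/h₂ = λE₁/(1 + λh₁).
Solve for λ: λE₁h₂ = E₂(1 + λh₁) → λ(E₁h₂ − E₂h₁) = E₂ → λ = E₂/(E₁h₂ − E₂h₁).
λ = 1.16/(12×9.53 − 1.16×11.6) = 1.16/100.9 = 0.0115 per s.

0.011 per s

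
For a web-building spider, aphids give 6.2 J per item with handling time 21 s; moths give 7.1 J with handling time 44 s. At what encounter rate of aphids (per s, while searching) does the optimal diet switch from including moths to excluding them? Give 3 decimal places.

At the threshold, the rate on aphids alone equals the profitability of moths: λ·6.2/(1 + λ·21) = 7.1/44 = 0.1614.
Rearranging, λ(6.2 − 0.1614×21) = 0.1614, so λ = 0.1614/2.811 = 0.0574 per s.

0.057 per s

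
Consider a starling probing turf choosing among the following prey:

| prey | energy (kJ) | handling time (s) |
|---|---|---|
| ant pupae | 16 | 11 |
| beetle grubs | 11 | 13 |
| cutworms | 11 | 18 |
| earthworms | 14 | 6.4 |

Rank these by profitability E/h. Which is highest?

In descending order of E/h:
earthworms: 14/6.4 = 2.19 kJ/s
ant pupae: 16/11 = 1.45 kJ/s
beetle grubs: 11/13 = 0.846 kJ/s
cutworms: 11/18 = 0.611 kJ/s

earthworms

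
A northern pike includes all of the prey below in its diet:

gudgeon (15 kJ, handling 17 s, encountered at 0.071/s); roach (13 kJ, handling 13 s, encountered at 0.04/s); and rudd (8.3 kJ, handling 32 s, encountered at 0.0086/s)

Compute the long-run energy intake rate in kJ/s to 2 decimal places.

R = Σλ_iE_i / (1 + Σλ_ih_i)
Numerator: 0.071×15 + 0.04×13 + 0.0086×8.3 = 1.656
Denominator: 1 + 0.071×17 + 0.04×13 + 0.0086×32 = 3.002
R = 1.656/3.002 = 0.5517 kJ/s

0.55 kJ/s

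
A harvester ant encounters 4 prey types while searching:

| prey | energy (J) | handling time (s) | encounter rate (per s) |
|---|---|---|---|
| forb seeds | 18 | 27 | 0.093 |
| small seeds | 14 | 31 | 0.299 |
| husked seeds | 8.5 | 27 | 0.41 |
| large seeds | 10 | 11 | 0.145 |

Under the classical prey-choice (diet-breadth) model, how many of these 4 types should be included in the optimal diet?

2

Rank by E/h (J/s): large seeds 0.909, forb seeds 0.667, small seeds 0.452, husked seeds 0.315. Include each in turn until the next type's E/h falls below the running intake rate.
Rate on top 1: 0.5588. forb seeds: 0.667 > 0.5588 → include.
Rate on top 2: 0.6118. small seeds: 0.452 < 0.6118 → exclude; stop.
Optimal diet: large seeds, forb seeds — 2 of 4 types.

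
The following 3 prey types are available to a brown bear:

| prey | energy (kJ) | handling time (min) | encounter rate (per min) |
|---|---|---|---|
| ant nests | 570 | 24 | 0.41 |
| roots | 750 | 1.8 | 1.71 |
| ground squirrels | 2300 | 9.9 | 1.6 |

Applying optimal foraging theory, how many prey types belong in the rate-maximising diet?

1

E/h in descending order: roots 417, ground squirrels 232, ant nests 23.8 kJ/min. The optimal diet is the largest prefix of this list for which every included type satisfies E_i/h_i > R on the types above it.
Rate on top 1: 314.5. ground squirrels: 232 < 314.5 → exclude; stop.
Optimal diet: roots — 1 of 3 types.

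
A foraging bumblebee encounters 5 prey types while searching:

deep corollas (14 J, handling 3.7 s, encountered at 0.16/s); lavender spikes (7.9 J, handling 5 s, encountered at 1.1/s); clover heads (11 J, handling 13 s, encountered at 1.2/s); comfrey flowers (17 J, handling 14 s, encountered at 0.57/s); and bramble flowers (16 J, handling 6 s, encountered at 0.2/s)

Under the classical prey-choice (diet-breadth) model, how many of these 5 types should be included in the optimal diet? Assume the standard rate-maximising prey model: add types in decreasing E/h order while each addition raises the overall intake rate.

2

E/h in descending order: deep corollas 3.78, bramble flowers 2.67, lavender spikes 1.58, comfrey flowers 1.21, clover heads 0.846 J/s. The optimal diet is the largest prefix of this list for which every included type satisfies E_i/h_i > R on the types above it.
Rate on top 1: 1.407. bramble flowers: 2.67 > 1.407 → include.
Rate on top 2: 1.948. lavender spikes: 1.58 < 1.948 → exclude; stop.
Optimal diet: deep corollas, bramble flowers — 2 of 5 types.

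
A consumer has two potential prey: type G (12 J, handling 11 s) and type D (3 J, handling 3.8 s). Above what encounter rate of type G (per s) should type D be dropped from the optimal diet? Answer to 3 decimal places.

At the threshold, the rate on type G alone equals the profitability of type D: λ·12/(1 + λ·11) = 3/3.8 = 0.7895.
Rearranging, λ(12 − 0.7895×11) = 0.7895, so λ = 0.7895/3.316 = 0.2381 per s.

0.238 per s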